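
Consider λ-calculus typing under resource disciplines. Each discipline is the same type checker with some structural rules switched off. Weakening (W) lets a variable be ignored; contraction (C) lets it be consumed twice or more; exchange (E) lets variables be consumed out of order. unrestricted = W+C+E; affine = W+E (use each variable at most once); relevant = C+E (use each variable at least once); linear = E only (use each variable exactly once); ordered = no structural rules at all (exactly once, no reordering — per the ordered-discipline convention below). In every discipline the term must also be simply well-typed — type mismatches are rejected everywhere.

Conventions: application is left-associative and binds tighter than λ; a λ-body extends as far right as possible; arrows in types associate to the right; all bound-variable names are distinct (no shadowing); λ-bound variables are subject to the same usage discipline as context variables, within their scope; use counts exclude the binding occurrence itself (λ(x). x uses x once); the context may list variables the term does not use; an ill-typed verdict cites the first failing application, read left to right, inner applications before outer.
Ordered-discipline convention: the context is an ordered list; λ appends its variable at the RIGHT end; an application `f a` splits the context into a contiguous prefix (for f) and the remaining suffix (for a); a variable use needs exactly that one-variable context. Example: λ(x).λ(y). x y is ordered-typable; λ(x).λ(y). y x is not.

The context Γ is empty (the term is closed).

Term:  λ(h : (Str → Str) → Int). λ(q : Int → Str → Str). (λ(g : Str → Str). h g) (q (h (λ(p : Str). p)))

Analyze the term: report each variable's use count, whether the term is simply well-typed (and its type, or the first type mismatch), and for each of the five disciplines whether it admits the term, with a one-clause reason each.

variable uses: h (bound): 2, q (bound): 1, g (bound): 1, p (bound): 1
left-to-right use order: h, g, q, h, p
typing: well-typed — term : ((Str → Str) → Int) → (Int → Str → Str) → Int
ordered: ✗ — h ×2 used more than once (contraction)
linear: ✗ — h ×2 used more than once (contraction)
affine: ✗ — h ×2 used more than once (contraction)
relevant: ✓ — h, q, g, p: all used, weakening unneeded
unrestricted: ✓ — type-checks (((Str → Str) → Int) → (Int → Str → Str) → Int) and nothing is barred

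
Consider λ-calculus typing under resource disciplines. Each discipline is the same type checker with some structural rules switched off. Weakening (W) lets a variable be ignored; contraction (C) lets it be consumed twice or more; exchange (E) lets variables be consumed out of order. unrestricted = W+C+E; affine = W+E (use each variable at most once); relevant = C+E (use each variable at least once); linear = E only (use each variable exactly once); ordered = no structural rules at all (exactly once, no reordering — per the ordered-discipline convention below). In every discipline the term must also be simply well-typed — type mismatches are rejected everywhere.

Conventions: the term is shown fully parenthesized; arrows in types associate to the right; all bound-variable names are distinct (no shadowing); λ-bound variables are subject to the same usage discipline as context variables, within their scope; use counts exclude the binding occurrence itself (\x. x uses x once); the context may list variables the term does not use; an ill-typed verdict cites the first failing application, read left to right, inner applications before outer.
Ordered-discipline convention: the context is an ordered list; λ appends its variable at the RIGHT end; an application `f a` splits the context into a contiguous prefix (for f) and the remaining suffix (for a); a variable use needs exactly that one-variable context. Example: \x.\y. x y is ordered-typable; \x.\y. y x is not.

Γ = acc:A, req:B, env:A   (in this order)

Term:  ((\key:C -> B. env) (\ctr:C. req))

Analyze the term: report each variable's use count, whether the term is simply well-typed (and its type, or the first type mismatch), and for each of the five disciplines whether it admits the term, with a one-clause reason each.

variable uses: acc ×0, req ×1, env ×1, key (bound) ×0, ctr (bound) ×0
order of uses: env, req
typing: the term checks, with type A
ordered: ✗ — acc, key, ctr left unused
linear: ✗ — acc, key, ctr left unused
affine: ✓ — no duplicate uses among acc, req, env, key, ctr
relevant: ✗ — acc, key, ctr left unused
unrestricted: ✓ — type-checks (A) and nothing is barred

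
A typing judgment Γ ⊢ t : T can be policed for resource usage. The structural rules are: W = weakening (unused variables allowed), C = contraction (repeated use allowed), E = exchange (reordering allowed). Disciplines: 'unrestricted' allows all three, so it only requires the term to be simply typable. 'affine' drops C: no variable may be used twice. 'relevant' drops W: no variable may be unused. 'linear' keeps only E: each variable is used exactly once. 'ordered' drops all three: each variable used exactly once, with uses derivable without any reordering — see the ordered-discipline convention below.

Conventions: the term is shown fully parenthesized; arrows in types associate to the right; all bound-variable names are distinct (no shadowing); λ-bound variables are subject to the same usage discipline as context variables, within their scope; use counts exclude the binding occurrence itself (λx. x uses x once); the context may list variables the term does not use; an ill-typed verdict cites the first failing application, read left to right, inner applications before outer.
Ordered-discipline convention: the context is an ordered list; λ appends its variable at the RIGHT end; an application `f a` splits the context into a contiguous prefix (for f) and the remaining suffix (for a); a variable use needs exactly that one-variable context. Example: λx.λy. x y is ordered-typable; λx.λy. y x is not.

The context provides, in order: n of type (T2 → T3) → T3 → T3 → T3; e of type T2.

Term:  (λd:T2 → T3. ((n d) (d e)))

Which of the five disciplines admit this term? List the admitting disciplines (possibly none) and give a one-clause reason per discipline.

admitted in: relevant, unrestricted
counts: n ×1, e ×1, d [bound] ×2
left-to-right use order: n, d, d, e
typing: well-typed at (T2 → T3) → T3 → T3
ordered ✗ (repeated use of d ×2)
linear ✗ (repeated use of d ×2)
affine ✗ (repeated use of d ×2)
relevant ✓ (n, e, d: all used, weakening unneeded)
unrestricted ✓ (well-typed at (T2 → T3) → T3 → T3; no restrictions here)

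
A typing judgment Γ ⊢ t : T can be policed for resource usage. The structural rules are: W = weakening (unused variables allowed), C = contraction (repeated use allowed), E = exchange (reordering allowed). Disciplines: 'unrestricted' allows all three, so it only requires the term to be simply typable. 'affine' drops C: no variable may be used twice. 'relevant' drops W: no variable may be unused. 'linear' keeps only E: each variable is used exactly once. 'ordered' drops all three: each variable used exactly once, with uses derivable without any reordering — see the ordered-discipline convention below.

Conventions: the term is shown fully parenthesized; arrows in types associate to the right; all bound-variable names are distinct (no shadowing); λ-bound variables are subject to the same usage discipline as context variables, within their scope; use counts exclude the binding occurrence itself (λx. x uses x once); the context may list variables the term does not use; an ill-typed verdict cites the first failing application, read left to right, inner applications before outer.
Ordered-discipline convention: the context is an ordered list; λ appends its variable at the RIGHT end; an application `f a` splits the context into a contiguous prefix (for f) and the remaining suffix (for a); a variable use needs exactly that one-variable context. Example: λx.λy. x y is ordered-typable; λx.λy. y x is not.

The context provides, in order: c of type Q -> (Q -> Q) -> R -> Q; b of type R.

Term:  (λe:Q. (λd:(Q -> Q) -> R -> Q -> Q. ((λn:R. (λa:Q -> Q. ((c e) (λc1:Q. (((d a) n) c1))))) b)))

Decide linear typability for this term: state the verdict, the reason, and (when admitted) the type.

yes — c, b, e, d, n, a, c1: one use apiece; term : Q -> ((Q -> Q) -> R -> Q -> Q) -> (Q -> Q) -> R -> Q
use counts: c=1, b=1, e (bound)=1, d (bound)=1, n (bound)=1, a (bound)=1, c1 (bound)=1
uses in reading order: c, e, d, a, n, c1, b
typing: the term checks, with type Q -> ((Q -> Q) -> R -> Q -> Q) -> (Q -> Q) -> R -> Q
summary: ordered ✗ | linear ✓ | affine ✓ | relevant ✓ | unrestricted ✓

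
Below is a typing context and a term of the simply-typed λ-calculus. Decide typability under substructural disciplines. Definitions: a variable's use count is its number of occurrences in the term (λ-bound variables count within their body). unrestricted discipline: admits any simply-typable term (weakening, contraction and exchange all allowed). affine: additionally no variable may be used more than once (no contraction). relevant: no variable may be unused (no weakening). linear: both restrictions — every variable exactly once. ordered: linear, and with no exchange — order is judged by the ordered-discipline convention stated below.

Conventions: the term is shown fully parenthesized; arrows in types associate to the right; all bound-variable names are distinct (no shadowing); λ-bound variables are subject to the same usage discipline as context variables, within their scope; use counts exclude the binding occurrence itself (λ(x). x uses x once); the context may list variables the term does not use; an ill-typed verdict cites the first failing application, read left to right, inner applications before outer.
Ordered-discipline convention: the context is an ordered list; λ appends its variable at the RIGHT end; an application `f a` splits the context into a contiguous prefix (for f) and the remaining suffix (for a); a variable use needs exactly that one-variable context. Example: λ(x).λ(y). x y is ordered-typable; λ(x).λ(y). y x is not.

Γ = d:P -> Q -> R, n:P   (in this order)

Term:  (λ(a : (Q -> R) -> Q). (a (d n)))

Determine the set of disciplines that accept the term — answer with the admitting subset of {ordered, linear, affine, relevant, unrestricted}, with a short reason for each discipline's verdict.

admitting disciplines: linear, affine, relevant, unrestricted
use counts: d=1; n=1; a (bound)=1
use order (left to right): a, d, n
typing: ✓ — ((Q -> R) -> Q) -> Q
ordered: ✗ — use order a, d, n needs exchange
linear: ✓ — each of d, n, a used exactly once
affine: ✓ — none of d, n, a used more than once
relevant: ✓ — none of d, n, a goes unused
unrestricted: ✓ — type-checks (((Q -> R) -> Q) -> Q) and nothing is barred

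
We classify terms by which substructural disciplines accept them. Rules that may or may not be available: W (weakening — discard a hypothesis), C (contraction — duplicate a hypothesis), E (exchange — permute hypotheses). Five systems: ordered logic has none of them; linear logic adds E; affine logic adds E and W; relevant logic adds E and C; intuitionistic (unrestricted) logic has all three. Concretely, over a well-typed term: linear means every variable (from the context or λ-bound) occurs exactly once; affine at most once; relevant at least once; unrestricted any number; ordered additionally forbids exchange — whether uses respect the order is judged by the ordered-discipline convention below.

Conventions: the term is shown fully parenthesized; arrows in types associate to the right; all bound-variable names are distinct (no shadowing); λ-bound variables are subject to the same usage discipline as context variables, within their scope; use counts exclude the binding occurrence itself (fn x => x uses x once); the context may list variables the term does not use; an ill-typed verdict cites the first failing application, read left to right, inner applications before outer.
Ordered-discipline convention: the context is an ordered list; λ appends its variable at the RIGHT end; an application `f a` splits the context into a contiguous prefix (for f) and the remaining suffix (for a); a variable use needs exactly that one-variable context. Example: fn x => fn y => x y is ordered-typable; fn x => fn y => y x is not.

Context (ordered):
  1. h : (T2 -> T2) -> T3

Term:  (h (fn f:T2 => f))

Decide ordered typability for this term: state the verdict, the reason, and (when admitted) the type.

yes — h, f once each; derivable with no W/C/E; term : T3
counts: h ×1, f (λ-bound) ×1
use order (left to right): h, f
typing: the term checks, with type T3
summary: ordered ✓ | linear ✓ | affine ✓ | relevant ✓ | unrestricted ✓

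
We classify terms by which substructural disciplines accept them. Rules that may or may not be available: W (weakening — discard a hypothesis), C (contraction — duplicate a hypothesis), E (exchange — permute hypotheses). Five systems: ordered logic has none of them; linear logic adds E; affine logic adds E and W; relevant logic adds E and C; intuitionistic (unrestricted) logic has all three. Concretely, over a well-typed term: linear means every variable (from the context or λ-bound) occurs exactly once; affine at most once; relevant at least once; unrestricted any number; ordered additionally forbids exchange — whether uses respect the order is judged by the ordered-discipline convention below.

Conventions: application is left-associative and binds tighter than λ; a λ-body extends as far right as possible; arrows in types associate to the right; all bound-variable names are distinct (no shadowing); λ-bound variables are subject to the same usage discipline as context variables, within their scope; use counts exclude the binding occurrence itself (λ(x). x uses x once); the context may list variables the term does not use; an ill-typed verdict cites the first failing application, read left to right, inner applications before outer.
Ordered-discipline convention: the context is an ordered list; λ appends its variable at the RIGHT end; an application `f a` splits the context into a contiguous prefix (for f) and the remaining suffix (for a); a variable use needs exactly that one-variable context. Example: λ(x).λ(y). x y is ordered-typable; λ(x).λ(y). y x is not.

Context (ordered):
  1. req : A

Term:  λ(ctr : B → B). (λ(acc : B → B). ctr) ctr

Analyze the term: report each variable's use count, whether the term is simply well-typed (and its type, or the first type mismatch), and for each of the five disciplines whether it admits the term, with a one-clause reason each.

use counts: req ×0, ctr (λ-bound) ×2, acc (λ-bound) ×0
uses in reading order: ctr, ctr
typing: well-typed — term : (B → B) → B → B
ordered: ✗, needs contraction — ctr ×2; unused: req, acc — weakening required
linear: ✗, needs contraction — ctr ×2; unused: req, acc — weakening required
affine: ✗, needs contraction — ctr ×2
relevant: ✗, unused: req, acc — weakening required
unrestricted: ✓, typability at (B → B) → B → B is all that's needed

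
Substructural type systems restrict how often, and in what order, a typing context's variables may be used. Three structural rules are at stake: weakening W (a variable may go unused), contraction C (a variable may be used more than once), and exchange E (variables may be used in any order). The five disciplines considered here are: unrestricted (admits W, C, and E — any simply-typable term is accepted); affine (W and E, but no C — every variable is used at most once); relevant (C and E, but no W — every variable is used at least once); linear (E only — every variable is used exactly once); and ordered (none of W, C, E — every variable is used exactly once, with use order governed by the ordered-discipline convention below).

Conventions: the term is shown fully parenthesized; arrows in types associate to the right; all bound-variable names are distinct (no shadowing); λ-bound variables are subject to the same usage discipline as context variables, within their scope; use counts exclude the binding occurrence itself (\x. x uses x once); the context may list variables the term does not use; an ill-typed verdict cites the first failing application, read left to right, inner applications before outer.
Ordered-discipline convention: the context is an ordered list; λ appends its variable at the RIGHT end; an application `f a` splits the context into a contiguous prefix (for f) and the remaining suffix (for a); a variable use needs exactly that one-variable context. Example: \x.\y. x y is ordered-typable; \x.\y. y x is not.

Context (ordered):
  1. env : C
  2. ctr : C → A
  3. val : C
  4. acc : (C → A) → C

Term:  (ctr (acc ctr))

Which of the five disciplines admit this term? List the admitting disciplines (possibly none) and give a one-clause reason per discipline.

admitting disciplines: unrestricted
use counts: env ×0, ctr ×2, val ×0, acc ×1
use order (left to right): ctr, acc, ctr
typing: the term checks, with type A
ordered: ✗, repeated use of ctr ×2; needs weakening: env, val unused
linear: ✗, repeated use of ctr ×2; needs weakening: env, val unused
affine: ✗, repeated use of ctr ×2
relevant: ✗, needs weakening: env, val unused
unrestricted: ✓, well-typed at A; no restrictions here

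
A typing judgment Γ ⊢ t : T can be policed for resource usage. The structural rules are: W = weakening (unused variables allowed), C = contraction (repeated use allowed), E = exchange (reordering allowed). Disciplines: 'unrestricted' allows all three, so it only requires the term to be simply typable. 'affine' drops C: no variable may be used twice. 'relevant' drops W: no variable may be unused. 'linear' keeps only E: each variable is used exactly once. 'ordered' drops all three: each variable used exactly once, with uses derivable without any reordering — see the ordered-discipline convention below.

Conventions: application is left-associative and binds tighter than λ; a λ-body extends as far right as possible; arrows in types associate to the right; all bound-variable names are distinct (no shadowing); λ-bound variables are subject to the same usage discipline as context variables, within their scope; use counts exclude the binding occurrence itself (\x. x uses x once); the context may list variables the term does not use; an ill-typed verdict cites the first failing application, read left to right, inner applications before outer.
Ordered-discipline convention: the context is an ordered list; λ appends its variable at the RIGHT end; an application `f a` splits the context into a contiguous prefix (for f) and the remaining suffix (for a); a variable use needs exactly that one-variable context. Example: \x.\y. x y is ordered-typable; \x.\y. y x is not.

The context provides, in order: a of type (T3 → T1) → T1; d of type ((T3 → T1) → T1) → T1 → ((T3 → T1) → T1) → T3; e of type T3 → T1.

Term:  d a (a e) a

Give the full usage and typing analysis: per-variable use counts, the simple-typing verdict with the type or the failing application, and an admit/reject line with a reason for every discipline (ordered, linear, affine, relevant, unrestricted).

variable uses: a=3, d=1, e=1
uses in reading order: d, a, a, e, a
typing: ✓ — T3
ordered: ✗, needs contraction — a ×3
linear: ✗, needs contraction — a ×3
affine: ✗, needs contraction — a ×3
relevant: ✓, every one of a, d, e appears
unrestricted: ✓, typability at T3 is all that's needed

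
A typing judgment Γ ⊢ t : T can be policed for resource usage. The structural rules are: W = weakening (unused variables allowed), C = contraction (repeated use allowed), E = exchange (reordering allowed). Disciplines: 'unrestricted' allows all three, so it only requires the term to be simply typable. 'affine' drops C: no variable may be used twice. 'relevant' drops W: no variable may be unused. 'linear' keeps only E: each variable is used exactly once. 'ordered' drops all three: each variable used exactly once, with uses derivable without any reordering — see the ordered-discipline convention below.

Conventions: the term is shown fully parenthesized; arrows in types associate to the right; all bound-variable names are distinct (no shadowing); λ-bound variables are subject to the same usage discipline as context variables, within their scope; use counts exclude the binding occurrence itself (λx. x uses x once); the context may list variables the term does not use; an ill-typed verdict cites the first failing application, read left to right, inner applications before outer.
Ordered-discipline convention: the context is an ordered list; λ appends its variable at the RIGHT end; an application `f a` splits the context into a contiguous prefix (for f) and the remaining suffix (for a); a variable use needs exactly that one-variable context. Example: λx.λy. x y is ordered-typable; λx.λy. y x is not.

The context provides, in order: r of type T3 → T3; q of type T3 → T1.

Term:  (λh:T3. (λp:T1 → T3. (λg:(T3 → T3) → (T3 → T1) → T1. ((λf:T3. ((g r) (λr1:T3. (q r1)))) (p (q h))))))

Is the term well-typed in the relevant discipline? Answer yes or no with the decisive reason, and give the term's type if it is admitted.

no — unused: f — weakening required
use counts: r ×1, q ×2, h (λ-bound) ×1, p (λ-bound) ×1, g (λ-bound) ×1, f (λ-bound) ×0, r1 (λ-bound) ×1
uses in reading order: g, r, q, r1, p, q, h
typing: well-typed at T3 → (T1 → T3) → ((T3 → T3) → (T3 → T1) → T1) → T1
all disciplines: ordered ✗ · linear ✗ · affine ✗ · relevant ✗ · unrestricted ✓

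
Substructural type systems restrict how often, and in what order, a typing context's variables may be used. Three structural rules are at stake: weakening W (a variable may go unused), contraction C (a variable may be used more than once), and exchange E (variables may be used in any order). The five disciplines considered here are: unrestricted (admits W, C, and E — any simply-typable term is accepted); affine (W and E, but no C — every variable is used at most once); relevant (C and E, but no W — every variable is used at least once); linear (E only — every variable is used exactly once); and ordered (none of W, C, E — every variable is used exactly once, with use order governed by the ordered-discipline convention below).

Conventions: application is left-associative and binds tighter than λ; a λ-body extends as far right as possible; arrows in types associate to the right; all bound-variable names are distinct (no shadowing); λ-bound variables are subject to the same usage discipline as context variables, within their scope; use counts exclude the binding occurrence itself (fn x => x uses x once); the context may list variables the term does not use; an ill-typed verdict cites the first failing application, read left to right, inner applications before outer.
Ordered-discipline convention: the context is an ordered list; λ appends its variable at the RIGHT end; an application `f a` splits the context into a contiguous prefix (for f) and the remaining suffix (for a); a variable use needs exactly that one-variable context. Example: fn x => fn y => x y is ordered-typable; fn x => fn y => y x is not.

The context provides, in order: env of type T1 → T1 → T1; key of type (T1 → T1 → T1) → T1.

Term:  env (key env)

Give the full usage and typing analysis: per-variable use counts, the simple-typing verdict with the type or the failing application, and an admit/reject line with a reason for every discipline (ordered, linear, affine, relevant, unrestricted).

usage: env=2, key=1
left-to-right use order: env, key, env
typing: well-typed at T1 → T1
ordered ✗ (env ×2 used more than once (contraction))
linear ✗ (env ×2 used more than once (contraction))
affine ✗ (env ×2 used more than once (contraction))
relevant ✓ (none of env, key goes unused)
unrestricted ✓ (typability at T1 → T1 is all that's needed)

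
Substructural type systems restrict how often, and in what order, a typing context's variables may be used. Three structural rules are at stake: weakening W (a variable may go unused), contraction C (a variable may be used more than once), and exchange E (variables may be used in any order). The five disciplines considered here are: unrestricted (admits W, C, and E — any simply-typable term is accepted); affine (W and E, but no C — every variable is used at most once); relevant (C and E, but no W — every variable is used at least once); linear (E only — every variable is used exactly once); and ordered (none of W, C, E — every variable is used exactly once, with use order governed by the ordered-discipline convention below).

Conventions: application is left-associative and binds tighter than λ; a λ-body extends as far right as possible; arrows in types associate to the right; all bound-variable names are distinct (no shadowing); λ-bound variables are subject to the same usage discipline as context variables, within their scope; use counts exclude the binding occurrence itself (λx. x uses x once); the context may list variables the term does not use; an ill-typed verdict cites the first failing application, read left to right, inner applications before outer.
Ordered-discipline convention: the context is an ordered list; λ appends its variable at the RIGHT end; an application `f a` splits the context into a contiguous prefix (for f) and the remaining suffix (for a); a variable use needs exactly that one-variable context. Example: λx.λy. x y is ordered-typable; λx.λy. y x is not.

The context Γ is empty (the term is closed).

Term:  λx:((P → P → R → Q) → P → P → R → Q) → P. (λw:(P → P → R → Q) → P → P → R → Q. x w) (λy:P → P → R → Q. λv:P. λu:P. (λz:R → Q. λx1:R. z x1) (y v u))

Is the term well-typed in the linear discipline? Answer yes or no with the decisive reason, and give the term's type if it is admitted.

yes — each of x, w, y, v, u, z, x1 used exactly once; term : (((P → P → R → Q) → P → P → R → Q) → P) → P
usage: x [bound]=1; w [bound]=1; y [bound]=1; v [bound]=1; u [bound]=1; z [bound]=1; x1 [bound]=1
uses in reading order: x, w, z, x1, y, v, u
typing: well-typed — term : (((P → P → R → Q) → P → P → R → Q) → P) → P
all disciplines: ordered ✓; linear ✓; affine ✓; relevant ✓; unrestricted ✓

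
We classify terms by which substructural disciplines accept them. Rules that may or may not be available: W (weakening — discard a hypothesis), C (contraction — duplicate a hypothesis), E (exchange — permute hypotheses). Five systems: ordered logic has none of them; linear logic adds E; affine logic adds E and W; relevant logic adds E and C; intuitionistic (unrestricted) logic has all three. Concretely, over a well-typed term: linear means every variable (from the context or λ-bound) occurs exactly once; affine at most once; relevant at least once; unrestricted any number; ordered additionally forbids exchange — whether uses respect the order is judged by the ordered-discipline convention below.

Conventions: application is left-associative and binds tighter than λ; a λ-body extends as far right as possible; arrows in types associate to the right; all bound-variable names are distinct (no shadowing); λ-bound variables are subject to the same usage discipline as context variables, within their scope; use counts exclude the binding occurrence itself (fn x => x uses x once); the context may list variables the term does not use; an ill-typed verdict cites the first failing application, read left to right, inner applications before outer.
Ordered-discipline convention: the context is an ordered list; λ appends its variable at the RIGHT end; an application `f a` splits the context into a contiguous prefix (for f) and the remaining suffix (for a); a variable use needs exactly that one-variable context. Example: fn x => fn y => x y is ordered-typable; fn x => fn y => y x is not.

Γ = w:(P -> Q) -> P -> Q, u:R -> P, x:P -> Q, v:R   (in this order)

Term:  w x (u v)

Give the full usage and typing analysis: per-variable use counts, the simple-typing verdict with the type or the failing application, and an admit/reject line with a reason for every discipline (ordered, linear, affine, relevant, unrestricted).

use counts: w ×1; u ×1; x ×1; v ×1
uses in reading order: w, x, u, v
typing: well-typed — term : Q
ordered: ✗ — use order w, x, u, v needs exchange
linear: ✓ — single use per variable (w, u, x, v)
affine: ✓ — at most one use each (w, u, x, v)
relevant: ✓ — none of w, u, x, v goes unused
unrestricted: ✓ — well-typed at Q; no restrictions here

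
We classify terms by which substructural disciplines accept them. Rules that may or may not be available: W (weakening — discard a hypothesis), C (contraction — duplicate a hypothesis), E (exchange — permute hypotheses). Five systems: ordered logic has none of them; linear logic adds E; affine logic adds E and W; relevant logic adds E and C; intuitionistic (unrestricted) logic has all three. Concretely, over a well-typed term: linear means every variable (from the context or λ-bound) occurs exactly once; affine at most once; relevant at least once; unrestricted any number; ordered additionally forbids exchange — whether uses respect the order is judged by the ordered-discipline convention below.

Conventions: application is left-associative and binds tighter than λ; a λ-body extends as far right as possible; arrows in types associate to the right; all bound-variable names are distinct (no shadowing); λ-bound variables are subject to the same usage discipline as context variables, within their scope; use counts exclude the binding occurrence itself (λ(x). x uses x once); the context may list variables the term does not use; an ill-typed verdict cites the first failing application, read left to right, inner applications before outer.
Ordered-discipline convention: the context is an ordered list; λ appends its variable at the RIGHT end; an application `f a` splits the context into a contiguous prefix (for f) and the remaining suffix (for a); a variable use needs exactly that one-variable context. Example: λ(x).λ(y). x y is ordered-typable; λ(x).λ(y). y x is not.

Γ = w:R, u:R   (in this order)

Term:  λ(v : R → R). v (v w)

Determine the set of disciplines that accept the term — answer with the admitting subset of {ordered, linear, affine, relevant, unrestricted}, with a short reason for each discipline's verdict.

admitted in: unrestricted
variable uses: w: 1×, u: 0×, v [bound]: 2×
order of uses: v, v, w
typing: well-typed — term : (R → R) → R
ordered ✗ (uses contraction: v ×2; unused: u — weakening required)
linear ✗ (uses contraction: v ×2; unused: u — weakening required)
affine ✗ (uses contraction: v ×2)
relevant ✗ (unused: u — weakening required)
unrestricted ✓ (typability at (R → R) → R is all that's needed)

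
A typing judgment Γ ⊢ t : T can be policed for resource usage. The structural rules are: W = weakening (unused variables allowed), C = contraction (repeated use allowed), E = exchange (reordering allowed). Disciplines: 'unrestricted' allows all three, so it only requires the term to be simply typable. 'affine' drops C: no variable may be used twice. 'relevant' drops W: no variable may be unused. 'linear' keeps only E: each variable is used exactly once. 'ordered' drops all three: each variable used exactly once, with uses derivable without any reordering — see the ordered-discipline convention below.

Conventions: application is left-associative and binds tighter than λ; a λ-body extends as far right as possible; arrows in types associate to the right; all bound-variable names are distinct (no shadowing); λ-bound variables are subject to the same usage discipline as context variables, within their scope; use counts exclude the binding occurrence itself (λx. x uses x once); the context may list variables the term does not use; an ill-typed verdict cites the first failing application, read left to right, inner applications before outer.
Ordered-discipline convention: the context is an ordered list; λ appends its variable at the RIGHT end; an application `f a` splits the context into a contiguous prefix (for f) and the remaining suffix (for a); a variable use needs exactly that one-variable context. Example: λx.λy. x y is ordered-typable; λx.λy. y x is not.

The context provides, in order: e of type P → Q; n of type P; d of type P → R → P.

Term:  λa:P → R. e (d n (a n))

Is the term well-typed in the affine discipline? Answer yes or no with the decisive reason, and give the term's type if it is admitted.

no — n ×2 used more than once (contraction)
variable uses: e: 1; n: 2; d: 1; a (λ-bound): 1
left-to-right use order: e, d, n, a, n
typing: well-typed — term : (P → R) → Q
all disciplines: ordered ✗ · linear ✗ · affine ✗ · relevant ✓ · unrestricted ✓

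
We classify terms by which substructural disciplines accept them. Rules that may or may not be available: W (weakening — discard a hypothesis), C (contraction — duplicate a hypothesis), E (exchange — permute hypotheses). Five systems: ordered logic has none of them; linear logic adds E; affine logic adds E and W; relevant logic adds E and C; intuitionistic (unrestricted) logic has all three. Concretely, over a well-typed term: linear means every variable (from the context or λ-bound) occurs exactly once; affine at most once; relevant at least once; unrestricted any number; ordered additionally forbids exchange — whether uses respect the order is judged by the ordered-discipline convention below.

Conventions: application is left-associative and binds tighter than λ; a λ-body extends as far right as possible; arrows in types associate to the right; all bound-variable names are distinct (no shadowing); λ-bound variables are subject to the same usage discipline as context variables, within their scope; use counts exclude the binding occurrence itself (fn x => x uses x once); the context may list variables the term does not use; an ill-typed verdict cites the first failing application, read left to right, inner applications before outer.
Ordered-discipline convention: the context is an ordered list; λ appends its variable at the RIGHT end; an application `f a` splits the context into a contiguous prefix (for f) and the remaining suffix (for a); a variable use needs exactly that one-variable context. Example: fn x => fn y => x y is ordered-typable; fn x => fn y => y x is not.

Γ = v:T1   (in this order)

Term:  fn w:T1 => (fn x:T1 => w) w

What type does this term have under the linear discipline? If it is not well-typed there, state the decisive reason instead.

not well-typed under linear — repeated use of w ×2; unused: v, x — weakening required
usage: v=0, w (bound)=2, x (bound)=0
uses in reading order: w, w
typing: the term checks, with type T1 -> T1
all disciplines: ordered ✗, linear ✗, affine ✗, relevant ✗, unrestricted ✓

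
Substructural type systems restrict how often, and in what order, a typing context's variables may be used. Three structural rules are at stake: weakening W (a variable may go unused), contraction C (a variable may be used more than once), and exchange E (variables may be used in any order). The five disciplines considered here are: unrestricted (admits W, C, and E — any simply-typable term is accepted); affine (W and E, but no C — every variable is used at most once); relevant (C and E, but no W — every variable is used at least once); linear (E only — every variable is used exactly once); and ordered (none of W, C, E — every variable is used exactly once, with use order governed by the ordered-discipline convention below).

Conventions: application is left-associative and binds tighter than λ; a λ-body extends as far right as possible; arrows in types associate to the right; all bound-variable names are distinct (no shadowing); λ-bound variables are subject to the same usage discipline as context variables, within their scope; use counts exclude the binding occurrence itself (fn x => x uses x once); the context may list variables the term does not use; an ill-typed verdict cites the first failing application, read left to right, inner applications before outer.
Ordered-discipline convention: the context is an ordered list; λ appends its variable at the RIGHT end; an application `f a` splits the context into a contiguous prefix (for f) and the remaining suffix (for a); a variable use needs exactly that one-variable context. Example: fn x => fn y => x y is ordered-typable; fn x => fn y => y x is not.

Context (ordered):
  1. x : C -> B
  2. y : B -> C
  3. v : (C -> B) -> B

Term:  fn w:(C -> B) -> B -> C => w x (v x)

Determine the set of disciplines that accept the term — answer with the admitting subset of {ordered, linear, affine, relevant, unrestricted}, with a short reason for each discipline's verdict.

admitting disciplines: unrestricted
use counts: x=2; y=0; v=1; w (bound)=1
order of uses: w, x, v, x
typing: well-typed at ((C -> B) -> B -> C) -> C
ordered: ✗, x ×2 used more than once (contraction); y left unused
linear: ✗, x ×2 used more than once (contraction); y left unused
affine: ✗, x ×2 used more than once (contraction)
relevant: ✗, y left unused
unrestricted: ✓, simply typable at ((C -> B) -> B -> C) -> C; W, C, E all held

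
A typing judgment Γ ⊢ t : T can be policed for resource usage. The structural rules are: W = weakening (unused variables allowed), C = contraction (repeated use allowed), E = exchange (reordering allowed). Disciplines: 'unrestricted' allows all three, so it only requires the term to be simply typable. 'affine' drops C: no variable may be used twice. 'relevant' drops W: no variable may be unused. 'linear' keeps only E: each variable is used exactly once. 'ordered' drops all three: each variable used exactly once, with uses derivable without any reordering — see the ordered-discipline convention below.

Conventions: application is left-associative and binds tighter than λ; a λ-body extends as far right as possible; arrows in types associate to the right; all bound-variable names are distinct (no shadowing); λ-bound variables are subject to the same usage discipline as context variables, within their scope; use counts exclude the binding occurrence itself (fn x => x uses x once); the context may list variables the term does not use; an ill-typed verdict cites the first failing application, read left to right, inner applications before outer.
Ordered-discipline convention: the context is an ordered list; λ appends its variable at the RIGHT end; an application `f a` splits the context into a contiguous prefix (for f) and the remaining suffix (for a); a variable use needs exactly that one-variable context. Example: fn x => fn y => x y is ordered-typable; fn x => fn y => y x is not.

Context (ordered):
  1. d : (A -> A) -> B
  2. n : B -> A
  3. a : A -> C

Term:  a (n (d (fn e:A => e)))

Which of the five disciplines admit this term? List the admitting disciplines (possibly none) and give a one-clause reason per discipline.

accepted by: linear, affine, relevant, unrestricted
counts: d ×1; n ×1; a ×1; e (λ-bound) ×1
use order (left to right): a, n, d, e
typing: ✓ — C
ordered ✗ (no ordered split (uses run a, n, d, e))
linear ✓ (each of d, n, a, e used exactly once)
affine ✓ (no duplicate uses among d, n, a, e)
relevant ✓ (at least one use each (d, n, a, e))
unrestricted ✓ (type-checks (C) and nothing is barred)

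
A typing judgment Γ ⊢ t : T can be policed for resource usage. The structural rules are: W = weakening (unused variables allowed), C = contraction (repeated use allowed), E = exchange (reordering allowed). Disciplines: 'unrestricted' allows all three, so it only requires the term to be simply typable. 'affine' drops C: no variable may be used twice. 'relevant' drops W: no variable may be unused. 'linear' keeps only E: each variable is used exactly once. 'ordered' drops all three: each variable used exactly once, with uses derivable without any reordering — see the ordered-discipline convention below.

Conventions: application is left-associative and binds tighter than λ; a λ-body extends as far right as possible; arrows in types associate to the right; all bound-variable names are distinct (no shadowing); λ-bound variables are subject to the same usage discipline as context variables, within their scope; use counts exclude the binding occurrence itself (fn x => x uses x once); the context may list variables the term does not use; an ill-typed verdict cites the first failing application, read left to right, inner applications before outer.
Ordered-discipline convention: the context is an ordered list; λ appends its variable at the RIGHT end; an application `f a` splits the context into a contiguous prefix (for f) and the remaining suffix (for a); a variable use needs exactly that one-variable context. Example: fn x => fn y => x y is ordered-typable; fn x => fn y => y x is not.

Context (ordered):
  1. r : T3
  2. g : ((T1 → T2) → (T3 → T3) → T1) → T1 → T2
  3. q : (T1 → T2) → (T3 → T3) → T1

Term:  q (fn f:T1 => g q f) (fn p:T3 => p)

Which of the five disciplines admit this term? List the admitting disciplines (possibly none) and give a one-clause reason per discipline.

admitted in: unrestricted
counts: r: 0; g: 1; q: 2; f [bound]: 1; p [bound]: 1
uses in reading order: q, g, q, f, p
typing: the term checks, with type T1
ordered: ✗ — q ×2 used more than once (contraction); unused: r — weakening required
linear: ✗ — q ×2 used more than once (contraction); unused: r — weakening required
affine: ✗ — q ×2 used more than once (contraction)
relevant: ✗ — unused: r — weakening required
unrestricted: ✓ — typability at T1 is all that's needed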